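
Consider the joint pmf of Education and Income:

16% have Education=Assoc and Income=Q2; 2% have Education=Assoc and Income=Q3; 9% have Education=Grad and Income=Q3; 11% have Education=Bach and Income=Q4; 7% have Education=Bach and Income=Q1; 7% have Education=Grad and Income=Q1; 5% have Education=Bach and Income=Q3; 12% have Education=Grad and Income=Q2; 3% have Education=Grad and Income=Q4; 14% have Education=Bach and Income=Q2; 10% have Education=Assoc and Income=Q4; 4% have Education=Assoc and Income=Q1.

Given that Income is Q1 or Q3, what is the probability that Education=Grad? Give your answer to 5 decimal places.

0.47059

P(Income=Q1) = 0.04 + 0.07 + 0.07 = 0.18.
P(Income=Q3) = 0.02 + 0.05 + 0.09 = 0.16.
P(Income ∈ {Q1, Q3}) = 0.18 + 0.16 = 0.34; P(Education=Grad, Income ∈ {Q1, Q3}) = 0.07 + 0.09 = 0.16.
P(Education=Grad | Income ∈ {Q1, Q3}) = 0.16/0.34 = 0.47059.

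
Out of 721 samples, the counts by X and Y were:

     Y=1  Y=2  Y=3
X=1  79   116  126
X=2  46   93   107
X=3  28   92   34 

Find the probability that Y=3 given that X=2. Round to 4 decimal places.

Total with X=2: 46 + 93 + 107 = 246.
P(Y=3 | X=2) = 107/246 = 0.4350.

0.4350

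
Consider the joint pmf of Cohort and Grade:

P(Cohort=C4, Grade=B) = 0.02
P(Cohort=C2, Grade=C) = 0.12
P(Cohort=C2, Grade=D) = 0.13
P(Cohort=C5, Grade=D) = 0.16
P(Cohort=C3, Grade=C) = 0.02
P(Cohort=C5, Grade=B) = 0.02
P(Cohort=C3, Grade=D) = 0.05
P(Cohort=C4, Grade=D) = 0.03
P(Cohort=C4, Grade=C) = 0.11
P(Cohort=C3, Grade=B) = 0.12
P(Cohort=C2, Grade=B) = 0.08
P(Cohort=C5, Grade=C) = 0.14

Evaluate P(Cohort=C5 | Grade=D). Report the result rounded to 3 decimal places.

P(Grade=D) = 0.13 + 0.05 + 0.03 + 0.16 = 0.37.
P(Cohort=C5 | Grade=D) = 0.16/0.37 = 0.432.

0.432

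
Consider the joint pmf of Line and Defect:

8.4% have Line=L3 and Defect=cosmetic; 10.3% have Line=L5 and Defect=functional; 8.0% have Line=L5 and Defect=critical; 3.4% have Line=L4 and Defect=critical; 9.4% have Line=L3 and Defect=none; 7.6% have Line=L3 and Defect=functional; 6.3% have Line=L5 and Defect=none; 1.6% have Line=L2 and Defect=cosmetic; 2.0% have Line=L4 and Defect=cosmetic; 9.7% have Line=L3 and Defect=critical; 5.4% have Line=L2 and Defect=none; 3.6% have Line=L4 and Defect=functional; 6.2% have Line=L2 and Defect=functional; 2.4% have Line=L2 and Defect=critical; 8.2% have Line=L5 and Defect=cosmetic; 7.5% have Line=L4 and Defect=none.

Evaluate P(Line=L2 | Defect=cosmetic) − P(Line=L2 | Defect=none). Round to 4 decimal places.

P(Defect=cosmetic) = 0.016 + 0.084 + 0.020 + 0.082 = 0.202; P(Line=L2 | Defect=cosmetic) = 0.016/0.202 = 0.07921.
P(Defect=none) = 0.054 + 0.094 + 0.075 + 0.063 = 0.286; P(Line=L2 | Defect=none) = 0.054/0.286 = 0.18881.
Difference = -0.1096.

-0.1096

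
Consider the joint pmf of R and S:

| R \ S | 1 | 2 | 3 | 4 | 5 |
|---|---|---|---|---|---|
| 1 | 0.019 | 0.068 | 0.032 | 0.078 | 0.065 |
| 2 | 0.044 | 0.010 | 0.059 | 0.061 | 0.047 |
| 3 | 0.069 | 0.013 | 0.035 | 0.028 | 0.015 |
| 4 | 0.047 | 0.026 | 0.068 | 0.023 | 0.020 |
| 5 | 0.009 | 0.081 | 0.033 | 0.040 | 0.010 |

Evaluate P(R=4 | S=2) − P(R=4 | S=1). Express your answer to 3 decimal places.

-0.119

P(S=2) = 0.068 + 0.010 + 0.013 + 0.026 + 0.081 = 0.198; P(R=4 | S=2) = 0.026/0.198 = 0.1313.
P(S=1) = 0.019 + 0.044 + 0.069 + 0.047 + 0.009 = 0.188; P(R=4 | S=1) = 0.047/0.188 = 0.2500.
Difference = -0.119.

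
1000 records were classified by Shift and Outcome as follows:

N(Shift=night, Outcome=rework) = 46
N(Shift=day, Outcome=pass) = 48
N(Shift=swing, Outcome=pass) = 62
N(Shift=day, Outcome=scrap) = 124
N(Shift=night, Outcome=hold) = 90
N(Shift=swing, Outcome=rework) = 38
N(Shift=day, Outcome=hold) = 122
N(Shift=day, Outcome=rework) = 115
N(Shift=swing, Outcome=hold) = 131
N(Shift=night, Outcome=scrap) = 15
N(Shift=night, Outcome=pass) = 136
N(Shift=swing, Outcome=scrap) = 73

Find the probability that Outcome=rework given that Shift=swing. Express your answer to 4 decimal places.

0.1250

Total with Shift=swing: 62 + 38 + 73 + 131 = 304.
P(Outcome=rework | Shift=swing) = 38/304 = 0.1250.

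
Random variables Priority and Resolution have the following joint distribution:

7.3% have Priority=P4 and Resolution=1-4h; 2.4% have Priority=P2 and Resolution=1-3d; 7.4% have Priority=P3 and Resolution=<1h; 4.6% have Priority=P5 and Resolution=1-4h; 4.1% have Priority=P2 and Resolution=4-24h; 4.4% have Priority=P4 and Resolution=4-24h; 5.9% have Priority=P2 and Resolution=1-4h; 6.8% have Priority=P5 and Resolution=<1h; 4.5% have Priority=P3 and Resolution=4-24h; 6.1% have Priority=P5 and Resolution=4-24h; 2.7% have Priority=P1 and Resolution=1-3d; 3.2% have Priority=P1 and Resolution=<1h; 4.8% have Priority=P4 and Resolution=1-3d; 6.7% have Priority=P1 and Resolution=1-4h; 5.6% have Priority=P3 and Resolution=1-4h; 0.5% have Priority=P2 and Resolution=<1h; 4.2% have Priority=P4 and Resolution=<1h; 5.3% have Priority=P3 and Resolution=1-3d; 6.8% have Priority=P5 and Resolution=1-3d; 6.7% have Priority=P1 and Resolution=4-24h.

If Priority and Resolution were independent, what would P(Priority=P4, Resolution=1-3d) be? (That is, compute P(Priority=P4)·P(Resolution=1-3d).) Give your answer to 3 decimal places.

0.046

P(Priority=P4) = 0.042 + 0.073 + 0.044 + 0.048 = 0.207.
P(Resolution=1-3d) = 0.027 + 0.024 + 0.053 + 0.048 + 0.068 = 0.220.
Product: 0.207 × 0.220 = 0.046.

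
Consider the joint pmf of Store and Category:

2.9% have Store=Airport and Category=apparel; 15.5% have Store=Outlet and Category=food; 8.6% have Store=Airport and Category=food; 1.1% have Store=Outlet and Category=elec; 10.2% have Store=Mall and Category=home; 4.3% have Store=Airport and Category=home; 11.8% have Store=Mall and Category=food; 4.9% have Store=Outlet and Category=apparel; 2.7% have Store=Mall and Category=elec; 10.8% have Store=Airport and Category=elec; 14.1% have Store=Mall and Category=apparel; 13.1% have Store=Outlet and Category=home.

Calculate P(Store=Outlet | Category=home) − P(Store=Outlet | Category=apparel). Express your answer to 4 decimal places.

P(Category=home) = 0.102 + 0.043 + 0.131 = 0.276; P(Store=Outlet | Category=home) = 0.131/0.276 = 0.47464.
P(Category=apparel) = 0.141 + 0.029 + 0.049 = 0.219; P(Store=Outlet | Category=apparel) = 0.049/0.219 = 0.22374.
Difference = 0.2509.

0.2509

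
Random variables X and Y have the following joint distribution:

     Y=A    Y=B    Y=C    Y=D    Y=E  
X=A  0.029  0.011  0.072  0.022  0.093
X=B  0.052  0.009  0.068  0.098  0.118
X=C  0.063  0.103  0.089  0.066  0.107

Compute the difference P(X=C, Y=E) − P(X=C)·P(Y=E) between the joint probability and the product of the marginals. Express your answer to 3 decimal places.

P(X=C) = 0.063 + 0.103 + 0.089 + 0.066 + 0.107 = 0.428.
P(Y=E) = 0.093 + 0.118 + 0.107 = 0.318.
P(X=C, Y=E) − P(X=C)P(Y=E) = 0.107 − 0.428×0.318 = -0.029.

-0.029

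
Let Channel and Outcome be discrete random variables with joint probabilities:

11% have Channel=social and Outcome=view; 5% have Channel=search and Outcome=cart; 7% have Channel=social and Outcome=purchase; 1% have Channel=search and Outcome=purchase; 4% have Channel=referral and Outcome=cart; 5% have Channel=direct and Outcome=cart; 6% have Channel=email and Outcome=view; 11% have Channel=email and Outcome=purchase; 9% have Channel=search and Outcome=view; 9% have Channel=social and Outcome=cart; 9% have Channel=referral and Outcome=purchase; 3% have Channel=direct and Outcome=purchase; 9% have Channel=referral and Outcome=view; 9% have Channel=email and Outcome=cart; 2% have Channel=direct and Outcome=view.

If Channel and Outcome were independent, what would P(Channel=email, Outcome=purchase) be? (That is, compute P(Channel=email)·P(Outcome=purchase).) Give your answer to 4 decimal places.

0.0806

P(Channel=email) = 0.06 + 0.09 + 0.11 = 0.26.
P(Outcome=purchase) = 0.11 + 0.01 + 0.07 + 0.03 + 0.09 = 0.31.
Product: 0.26 × 0.31 = 0.0806.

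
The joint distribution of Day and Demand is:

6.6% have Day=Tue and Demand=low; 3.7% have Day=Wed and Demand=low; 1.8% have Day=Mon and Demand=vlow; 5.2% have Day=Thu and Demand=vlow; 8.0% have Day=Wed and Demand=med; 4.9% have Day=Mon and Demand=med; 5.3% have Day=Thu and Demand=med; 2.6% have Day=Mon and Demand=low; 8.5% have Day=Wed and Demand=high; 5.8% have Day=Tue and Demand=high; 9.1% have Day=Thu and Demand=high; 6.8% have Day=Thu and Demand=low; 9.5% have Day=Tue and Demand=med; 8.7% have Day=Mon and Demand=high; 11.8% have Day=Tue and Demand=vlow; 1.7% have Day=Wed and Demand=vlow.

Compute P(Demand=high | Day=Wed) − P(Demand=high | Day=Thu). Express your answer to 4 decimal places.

0.0434

P(Day=Wed) = 0.017 + 0.037 + 0.080 + 0.085 = 0.219; P(Demand=high | Day=Wed) = 0.085/0.219 = 0.38813.
P(Day=Thu) = 0.052 + 0.068 + 0.053 + 0.091 = 0.264; P(Demand=high | Day=Thu) = 0.091/0.264 = 0.34470.
Difference = 0.0434.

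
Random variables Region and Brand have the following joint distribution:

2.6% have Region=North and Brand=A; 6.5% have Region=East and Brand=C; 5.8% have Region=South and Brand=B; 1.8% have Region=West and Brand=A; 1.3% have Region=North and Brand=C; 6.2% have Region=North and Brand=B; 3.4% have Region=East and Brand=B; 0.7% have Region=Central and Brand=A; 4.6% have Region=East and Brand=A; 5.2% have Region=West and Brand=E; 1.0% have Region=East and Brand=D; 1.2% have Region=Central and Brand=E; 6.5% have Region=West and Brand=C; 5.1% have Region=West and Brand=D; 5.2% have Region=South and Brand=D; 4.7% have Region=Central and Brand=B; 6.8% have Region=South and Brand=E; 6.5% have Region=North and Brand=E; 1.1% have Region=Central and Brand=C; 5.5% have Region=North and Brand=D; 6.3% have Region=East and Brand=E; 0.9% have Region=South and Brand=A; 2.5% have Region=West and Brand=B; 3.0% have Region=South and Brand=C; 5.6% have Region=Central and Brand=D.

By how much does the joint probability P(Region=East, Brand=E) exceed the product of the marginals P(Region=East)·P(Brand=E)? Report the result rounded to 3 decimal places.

P(Region=East) = 0.046 + 0.034 + 0.065 + 0.010 + 0.063 = 0.218.
P(Brand=E) = 0.065 + 0.068 + 0.063 + 0.052 + 0.012 = 0.260.
P(Region=East, Brand=E) − P(Region=East)P(Brand=E) = 0.063 − 0.218×0.260 = 0.006.

0.006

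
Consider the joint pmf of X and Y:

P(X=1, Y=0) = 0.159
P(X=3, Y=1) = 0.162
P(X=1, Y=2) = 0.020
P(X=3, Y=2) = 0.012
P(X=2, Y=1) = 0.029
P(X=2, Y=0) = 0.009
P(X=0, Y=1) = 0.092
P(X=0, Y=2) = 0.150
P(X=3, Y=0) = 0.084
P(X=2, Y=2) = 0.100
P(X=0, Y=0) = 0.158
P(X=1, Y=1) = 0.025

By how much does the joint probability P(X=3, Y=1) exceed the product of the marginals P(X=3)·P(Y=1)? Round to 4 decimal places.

0.0825

P(X=3) = 0.084 + 0.162 + 0.012 = 0.258.
P(Y=1) = 0.092 + 0.025 + 0.029 + 0.162 = 0.308.
P(X=3, Y=1) − P(X=3)P(Y=1) = 0.162 − 0.258×0.308 = 0.0825.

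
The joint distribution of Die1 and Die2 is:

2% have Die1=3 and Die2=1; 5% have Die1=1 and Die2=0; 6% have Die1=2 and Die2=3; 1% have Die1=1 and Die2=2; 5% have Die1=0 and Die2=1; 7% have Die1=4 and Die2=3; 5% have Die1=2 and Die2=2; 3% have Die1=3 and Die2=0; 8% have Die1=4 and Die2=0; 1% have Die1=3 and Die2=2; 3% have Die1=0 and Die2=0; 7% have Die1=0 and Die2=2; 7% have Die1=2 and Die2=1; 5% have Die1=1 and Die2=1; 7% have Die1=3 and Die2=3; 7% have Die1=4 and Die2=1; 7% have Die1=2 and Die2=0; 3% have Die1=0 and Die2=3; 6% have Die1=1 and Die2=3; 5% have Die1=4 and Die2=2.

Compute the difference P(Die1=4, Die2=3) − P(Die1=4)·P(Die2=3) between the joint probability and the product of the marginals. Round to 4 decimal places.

-0.0083

P(Die1=4) = 0.08 + 0.07 + 0.05 + 0.07 = 0.27.
P(Die2=3) = 0.03 + 0.06 + 0.06 + 0.07 + 0.07 = 0.29.
P(Die1=4, Die2=3) − P(Die1=4)P(Die2=3) = 0.07 − 0.27×0.29 = -0.0083.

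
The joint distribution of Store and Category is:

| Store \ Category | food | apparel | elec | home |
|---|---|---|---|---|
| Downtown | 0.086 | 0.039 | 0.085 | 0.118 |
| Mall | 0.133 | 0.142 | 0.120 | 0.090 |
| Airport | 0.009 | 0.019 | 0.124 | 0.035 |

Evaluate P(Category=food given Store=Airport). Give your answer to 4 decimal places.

0.0481

P(Store=Airport) = 0.009 + 0.019 + 0.124 + 0.035 = 0.187.
P(Category=food | Store=Airport) = 0.009/0.187 = 0.0481.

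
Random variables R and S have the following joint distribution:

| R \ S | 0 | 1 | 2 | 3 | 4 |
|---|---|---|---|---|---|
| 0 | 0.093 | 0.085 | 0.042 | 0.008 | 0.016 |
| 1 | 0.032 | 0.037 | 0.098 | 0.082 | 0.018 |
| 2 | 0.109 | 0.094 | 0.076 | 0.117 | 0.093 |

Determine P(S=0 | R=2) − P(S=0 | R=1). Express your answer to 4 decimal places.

0.1031

P(R=2) = 0.109 + 0.094 + 0.076 + 0.117 + 0.093 = 0.489; P(S=0 | R=2) = 0.109/0.489 = 0.22290.
P(R=1) = 0.032 + 0.037 + 0.098 + 0.082 + 0.018 = 0.267; P(S=0 | R=1) = 0.032/0.267 = 0.11985.
Difference = 0.1031.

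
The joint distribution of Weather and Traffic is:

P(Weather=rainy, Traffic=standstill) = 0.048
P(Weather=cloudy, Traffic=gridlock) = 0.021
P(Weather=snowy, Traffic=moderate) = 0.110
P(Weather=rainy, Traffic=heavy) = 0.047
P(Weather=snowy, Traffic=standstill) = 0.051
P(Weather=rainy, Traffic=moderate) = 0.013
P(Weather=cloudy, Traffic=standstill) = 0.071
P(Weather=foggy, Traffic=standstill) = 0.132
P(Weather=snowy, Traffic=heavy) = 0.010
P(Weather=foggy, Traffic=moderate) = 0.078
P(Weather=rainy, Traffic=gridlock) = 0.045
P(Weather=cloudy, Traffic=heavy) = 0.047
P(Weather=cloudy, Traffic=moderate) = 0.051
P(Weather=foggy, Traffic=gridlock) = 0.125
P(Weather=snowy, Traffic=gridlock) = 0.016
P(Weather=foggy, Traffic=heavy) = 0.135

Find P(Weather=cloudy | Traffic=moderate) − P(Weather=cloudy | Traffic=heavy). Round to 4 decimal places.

0.0057

P(Traffic=moderate) = 0.051 + 0.013 + 0.110 + 0.078 = 0.252; P(Weather=cloudy | Traffic=moderate) = 0.051/0.252 = 0.20238.
P(Traffic=heavy) = 0.047 + 0.047 + 0.010 + 0.135 = 0.239; P(Weather=cloudy | Traffic=heavy) = 0.047/0.239 = 0.19665.
Difference = 0.0057.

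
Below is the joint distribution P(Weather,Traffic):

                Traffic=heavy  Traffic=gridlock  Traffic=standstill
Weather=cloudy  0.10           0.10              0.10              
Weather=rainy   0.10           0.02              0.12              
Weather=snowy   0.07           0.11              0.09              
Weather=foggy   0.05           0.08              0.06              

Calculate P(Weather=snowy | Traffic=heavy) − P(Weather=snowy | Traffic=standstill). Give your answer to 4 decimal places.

P(Traffic=heavy) = 0.10 + 0.10 + 0.07 + 0.05 = 0.32; P(Weather=snowy | Traffic=heavy) = 0.07/0.32 = 0.21875.
P(Traffic=standstill) = 0.10 + 0.12 + 0.09 + 0.06 = 0.37; P(Weather=snowy | Traffic=standstill) = 0.09/0.37 = 0.24324.
Difference = -0.0245.

-0.0245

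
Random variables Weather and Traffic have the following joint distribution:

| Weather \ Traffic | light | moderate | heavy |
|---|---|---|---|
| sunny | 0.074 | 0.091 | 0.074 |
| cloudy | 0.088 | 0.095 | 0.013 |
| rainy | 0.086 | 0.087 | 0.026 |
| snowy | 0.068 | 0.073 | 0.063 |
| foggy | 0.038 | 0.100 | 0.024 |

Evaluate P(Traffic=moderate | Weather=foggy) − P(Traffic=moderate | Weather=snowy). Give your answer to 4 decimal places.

P(Weather=foggy) = 0.038 + 0.100 + 0.024 = 0.162; P(Traffic=moderate | Weather=foggy) = 0.100/0.162 = 0.61728.
P(Weather=snowy) = 0.068 + 0.073 + 0.063 = 0.204; P(Traffic=moderate | Weather=snowy) = 0.073/0.204 = 0.35784.
Difference = 0.2594.

0.2594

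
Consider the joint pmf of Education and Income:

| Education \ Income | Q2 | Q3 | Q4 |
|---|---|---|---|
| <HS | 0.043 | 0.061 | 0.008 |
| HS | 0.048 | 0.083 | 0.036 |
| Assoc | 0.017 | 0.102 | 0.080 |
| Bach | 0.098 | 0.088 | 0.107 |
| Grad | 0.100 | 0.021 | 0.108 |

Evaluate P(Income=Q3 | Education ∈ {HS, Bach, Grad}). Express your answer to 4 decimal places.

P(Education=HS) = 0.048 + 0.083 + 0.036 = 0.167.
P(Education=Bach) = 0.098 + 0.088 + 0.107 = 0.293.
P(Education=Grad) = 0.100 + 0.021 + 0.108 = 0.229.
P(Education ∈ {HS, Bach, Grad}) = 0.167 + 0.293 + 0.229 = 0.689; P(Income=Q3, Education ∈ {HS, Bach, Grad}) = 0.083 + 0.088 + 0.021 = 0.192.
P(Income=Q3 | Education ∈ {HS, Bach, Grad}) = 0.192/0.689 = 0.2787.

0.2787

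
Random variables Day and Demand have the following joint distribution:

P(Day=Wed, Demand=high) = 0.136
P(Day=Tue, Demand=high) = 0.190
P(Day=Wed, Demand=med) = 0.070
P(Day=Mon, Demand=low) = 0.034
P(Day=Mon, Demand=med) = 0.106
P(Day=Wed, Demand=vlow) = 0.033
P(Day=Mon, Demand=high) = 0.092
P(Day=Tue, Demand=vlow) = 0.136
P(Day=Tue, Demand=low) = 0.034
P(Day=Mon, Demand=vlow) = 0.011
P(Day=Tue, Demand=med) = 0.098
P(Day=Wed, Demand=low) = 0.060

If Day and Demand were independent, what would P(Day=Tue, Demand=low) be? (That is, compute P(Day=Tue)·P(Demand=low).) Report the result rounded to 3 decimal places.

P(Day=Tue) = 0.136 + 0.034 + 0.098 + 0.190 = 0.458.
P(Demand=low) = 0.034 + 0.034 + 0.060 = 0.128.
Product: 0.458 × 0.128 = 0.059.

0.059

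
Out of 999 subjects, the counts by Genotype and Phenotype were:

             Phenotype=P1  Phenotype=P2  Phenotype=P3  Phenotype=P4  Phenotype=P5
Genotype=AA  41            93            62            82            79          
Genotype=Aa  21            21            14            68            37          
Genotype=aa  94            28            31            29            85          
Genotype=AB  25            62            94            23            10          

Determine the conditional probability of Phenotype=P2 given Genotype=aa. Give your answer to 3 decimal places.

0.105

Total with Genotype=aa: 94 + 28 + 31 + 29 + 85 = 267.
P(Phenotype=P2 | Genotype=aa) = 28/267 = 0.105.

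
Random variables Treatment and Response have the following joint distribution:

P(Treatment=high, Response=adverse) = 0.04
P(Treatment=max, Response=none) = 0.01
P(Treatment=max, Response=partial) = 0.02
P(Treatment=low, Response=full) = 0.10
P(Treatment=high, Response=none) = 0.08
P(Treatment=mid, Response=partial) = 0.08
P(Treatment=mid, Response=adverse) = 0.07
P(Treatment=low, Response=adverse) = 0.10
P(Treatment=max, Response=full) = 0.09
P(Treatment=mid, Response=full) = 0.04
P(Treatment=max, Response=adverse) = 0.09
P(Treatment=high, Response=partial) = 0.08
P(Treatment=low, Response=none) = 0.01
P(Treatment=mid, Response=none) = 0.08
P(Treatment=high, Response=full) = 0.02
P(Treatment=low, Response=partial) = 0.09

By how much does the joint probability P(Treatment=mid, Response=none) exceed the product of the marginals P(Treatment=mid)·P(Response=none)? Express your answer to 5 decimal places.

0.03140

P(Treatment=mid) = 0.08 + 0.08 + 0.04 + 0.07 = 0.27.
P(Response=none) = 0.01 + 0.08 + 0.08 + 0.01 = 0.18.
P(Treatment=mid, Response=none) − P(Treatment=mid)P(Response=none) = 0.08 − 0.27×0.18 = 0.03140.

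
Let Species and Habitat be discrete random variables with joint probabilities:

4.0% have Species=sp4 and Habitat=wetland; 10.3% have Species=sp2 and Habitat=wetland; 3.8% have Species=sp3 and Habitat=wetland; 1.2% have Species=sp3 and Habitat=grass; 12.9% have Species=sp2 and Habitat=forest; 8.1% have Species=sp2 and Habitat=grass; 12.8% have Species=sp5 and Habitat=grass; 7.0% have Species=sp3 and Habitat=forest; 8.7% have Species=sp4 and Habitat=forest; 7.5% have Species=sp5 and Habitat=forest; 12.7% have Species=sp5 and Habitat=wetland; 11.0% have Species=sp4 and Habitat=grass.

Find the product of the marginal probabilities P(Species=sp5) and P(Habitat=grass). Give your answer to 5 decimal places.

0.10923

P(Species=sp5) = 0.075 + 0.128 + 0.127 = 0.330.
P(Habitat=grass) = 0.081 + 0.012 + 0.110 + 0.128 = 0.331.
Product: 0.330 × 0.331 = 0.10923.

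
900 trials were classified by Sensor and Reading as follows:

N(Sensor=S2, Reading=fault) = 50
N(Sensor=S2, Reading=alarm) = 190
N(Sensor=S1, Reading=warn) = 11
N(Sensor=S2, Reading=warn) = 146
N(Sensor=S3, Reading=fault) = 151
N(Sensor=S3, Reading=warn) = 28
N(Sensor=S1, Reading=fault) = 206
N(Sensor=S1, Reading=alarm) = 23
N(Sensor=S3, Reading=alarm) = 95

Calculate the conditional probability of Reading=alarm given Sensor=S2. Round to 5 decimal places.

0.49223

Total with Sensor=S2: 146 + 190 + 50 = 386.
P(Reading=alarm | Sensor=S2) = 190/386 = 0.49223.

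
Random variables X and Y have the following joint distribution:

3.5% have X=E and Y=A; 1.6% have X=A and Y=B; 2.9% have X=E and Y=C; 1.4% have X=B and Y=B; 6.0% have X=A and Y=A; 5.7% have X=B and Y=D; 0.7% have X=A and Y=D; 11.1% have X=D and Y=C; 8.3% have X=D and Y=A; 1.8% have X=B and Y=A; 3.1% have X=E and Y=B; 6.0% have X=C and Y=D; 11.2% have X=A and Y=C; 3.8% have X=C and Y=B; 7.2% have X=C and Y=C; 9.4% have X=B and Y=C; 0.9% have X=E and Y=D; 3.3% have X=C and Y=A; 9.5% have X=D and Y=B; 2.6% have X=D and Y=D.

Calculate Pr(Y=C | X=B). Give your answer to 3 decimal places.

P(X=B) = 0.018 + 0.014 + 0.094 + 0.057 = 0.183.
P(Y=C | X=B) = 0.094/0.183 = 0.514.

0.514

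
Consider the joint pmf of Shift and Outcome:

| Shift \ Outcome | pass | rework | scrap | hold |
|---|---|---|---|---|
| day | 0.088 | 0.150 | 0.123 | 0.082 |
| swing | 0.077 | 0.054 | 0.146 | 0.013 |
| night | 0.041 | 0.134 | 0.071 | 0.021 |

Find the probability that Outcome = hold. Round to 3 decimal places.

0.116

P(Outcome=hold) = 0.082 + 0.013 + 0.021 = 0.116.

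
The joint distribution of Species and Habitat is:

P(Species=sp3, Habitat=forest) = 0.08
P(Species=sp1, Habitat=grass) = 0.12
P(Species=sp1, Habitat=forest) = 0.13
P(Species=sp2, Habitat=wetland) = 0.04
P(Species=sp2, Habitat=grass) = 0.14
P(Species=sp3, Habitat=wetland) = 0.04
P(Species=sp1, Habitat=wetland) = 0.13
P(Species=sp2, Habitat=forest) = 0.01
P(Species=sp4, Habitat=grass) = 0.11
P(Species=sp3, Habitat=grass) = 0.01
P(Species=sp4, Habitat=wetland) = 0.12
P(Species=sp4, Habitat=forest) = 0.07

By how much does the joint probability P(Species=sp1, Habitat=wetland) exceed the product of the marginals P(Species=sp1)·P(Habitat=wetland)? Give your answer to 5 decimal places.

0.00460

P(Species=sp1) = 0.13 + 0.12 + 0.13 = 0.38.
P(Habitat=wetland) = 0.13 + 0.04 + 0.04 + 0.12 = 0.33.
P(Species=sp1, Habitat=wetland) − P(Species=sp1)P(Habitat=wetland) = 0.13 − 0.38×0.33 = 0.00460.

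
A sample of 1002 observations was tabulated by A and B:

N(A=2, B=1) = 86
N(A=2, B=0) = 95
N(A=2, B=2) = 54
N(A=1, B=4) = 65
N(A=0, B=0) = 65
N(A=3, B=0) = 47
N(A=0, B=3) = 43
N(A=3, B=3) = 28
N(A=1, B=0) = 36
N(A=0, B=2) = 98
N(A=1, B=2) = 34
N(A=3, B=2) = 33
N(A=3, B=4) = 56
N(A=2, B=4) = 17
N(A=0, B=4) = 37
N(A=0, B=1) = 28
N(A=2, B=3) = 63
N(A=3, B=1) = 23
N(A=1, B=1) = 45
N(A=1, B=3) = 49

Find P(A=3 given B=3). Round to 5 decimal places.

0.15301

Total with B=3: 43 + 49 + 63 + 28 = 183.
P(A=3 | B=3) = 28/183 = 0.15301.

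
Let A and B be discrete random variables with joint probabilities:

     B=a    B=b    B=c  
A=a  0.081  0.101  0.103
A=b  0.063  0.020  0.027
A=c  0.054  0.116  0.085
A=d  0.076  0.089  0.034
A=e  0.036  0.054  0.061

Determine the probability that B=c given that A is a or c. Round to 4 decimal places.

P(A=a) = 0.081 + 0.101 + 0.103 = 0.285.
P(A=c) = 0.054 + 0.116 + 0.085 = 0.255.
P(A ∈ {a, c}) = 0.285 + 0.255 = 0.540; P(B=c, A ∈ {a, c}) = 0.103 + 0.085 = 0.188.
P(B=c | A ∈ {a, c}) = 0.188/0.540 = 0.3481.

0.3481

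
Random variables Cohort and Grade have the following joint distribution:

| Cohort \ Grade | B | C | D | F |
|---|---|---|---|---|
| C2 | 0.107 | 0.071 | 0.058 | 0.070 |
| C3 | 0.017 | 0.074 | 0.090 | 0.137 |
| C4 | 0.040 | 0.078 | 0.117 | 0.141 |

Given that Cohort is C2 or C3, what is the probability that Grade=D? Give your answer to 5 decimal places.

0.23718

P(Cohort=C2) = 0.107 + 0.071 + 0.058 + 0.070 = 0.306.
P(Cohort=C3) = 0.017 + 0.074 + 0.090 + 0.137 = 0.318.
P(Cohort ∈ {C2, C3}) = 0.306 + 0.318 = 0.624; P(Grade=D, Cohort ∈ {C2, C3}) = 0.058 + 0.090 = 0.148.
P(Grade=D | Cohort ∈ {C2, C3}) = 0.148/0.624 = 0.23718.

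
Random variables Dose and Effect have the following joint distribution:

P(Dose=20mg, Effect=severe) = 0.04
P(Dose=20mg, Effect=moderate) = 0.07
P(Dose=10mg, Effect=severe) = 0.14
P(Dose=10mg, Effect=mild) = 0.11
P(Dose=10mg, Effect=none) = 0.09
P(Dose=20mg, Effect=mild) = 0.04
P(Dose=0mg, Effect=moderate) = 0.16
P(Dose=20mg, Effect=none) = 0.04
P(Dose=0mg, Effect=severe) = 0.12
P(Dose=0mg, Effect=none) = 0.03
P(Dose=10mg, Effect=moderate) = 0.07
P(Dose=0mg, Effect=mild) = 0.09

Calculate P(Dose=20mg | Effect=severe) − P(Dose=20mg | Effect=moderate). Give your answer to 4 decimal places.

P(Effect=severe) = 0.12 + 0.14 + 0.04 = 0.30; P(Dose=20mg | Effect=severe) = 0.04/0.30 = 0.13333.
P(Effect=moderate) = 0.16 + 0.07 + 0.07 = 0.30; P(Dose=20mg | Effect=moderate) = 0.07/0.30 = 0.23333.
Difference = -0.1000.

-0.1000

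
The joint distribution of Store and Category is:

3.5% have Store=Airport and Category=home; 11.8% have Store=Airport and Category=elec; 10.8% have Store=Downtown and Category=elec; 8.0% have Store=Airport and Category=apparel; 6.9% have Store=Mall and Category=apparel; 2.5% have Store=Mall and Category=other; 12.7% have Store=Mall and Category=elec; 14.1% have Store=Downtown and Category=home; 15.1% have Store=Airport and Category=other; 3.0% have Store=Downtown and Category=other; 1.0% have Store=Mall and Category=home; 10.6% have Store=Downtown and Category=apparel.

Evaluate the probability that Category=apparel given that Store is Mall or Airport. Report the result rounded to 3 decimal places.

P(Store=Mall) = 0.069 + 0.127 + 0.010 + 0.025 = 0.231.
P(Store=Airport) = 0.080 + 0.118 + 0.035 + 0.151 = 0.384.
P(Store ∈ {Mall, Airport}) = 0.231 + 0.384 = 0.615; P(Category=apparel, Store ∈ {Mall, Airport}) = 0.069 + 0.080 = 0.149.
P(Category=apparel | Store ∈ {Mall, Airport}) = 0.149/0.615 = 0.242.

0.242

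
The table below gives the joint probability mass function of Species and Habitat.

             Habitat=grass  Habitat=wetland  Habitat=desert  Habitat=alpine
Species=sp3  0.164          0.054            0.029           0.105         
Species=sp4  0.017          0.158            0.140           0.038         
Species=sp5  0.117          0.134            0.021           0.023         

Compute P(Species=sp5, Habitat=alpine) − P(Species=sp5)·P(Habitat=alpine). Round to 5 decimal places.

-0.02597

P(Species=sp5) = 0.117 + 0.134 + 0.021 + 0.023 = 0.295.
P(Habitat=alpine) = 0.105 + 0.038 + 0.023 = 0.166.
P(Species=sp5, Habitat=alpine) − P(Species=sp5)P(Habitat=alpine) = 0.023 − 0.295×0.166 = -0.02597.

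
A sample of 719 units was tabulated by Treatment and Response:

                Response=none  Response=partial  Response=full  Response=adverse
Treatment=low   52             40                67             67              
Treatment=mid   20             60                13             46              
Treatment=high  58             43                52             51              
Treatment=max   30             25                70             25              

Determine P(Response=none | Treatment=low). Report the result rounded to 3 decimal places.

0.230

Total with Treatment=low: 52 + 40 + 67 + 67 = 226.
P(Response=none | Treatment=low) = 52/226 = 0.230.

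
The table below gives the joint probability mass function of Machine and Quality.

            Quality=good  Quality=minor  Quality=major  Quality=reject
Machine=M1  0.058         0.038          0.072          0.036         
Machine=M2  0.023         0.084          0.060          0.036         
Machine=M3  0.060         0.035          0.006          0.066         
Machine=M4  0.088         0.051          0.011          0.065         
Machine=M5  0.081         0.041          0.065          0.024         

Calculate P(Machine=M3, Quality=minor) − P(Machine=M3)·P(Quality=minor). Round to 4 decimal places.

-0.0066

P(Machine=M3) = 0.060 + 0.035 + 0.006 + 0.066 = 0.167.
P(Quality=minor) = 0.038 + 0.084 + 0.035 + 0.051 + 0.041 = 0.249.
P(Machine=M3, Quality=minor) − P(Machine=M3)P(Quality=minor) = 0.035 − 0.167×0.249 = -0.0066.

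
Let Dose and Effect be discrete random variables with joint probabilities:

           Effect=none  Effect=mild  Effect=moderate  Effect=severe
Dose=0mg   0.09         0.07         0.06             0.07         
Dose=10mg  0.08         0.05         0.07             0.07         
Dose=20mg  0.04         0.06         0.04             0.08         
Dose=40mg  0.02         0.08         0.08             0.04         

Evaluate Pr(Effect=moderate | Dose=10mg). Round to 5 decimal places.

P(Dose=10mg) = 0.08 + 0.05 + 0.07 + 0.07 = 0.27.
P(Effect=moderate | Dose=10mg) = 0.07/0.27 = 0.25926.

0.25926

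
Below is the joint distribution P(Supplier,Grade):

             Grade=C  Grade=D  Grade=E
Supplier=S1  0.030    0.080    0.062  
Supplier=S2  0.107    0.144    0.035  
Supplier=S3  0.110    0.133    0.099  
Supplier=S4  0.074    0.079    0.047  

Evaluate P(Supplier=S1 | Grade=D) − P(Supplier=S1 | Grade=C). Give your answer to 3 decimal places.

P(Grade=D) = 0.080 + 0.144 + 0.133 + 0.079 = 0.436; P(Supplier=S1 | Grade=D) = 0.080/0.436 = 0.1835.
P(Grade=C) = 0.030 + 0.107 + 0.110 + 0.074 = 0.321; P(Supplier=S1 | Grade=C) = 0.030/0.321 = 0.0935.
Difference = 0.090.

0.090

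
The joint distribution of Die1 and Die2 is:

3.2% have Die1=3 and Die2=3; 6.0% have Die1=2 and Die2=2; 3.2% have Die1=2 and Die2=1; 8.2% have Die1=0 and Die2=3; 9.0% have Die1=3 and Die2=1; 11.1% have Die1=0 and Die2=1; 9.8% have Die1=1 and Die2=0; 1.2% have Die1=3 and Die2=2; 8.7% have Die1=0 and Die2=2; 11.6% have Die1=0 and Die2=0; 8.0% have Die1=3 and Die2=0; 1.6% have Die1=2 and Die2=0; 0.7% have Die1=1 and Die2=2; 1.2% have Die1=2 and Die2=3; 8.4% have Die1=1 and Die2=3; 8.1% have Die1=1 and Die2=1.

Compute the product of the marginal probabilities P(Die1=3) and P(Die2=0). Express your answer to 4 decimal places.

0.0663

P(Die1=3) = 0.080 + 0.090 + 0.012 + 0.032 = 0.214.
P(Die2=0) = 0.116 + 0.098 + 0.016 + 0.080 = 0.310.
Product: 0.214 × 0.310 = 0.0663.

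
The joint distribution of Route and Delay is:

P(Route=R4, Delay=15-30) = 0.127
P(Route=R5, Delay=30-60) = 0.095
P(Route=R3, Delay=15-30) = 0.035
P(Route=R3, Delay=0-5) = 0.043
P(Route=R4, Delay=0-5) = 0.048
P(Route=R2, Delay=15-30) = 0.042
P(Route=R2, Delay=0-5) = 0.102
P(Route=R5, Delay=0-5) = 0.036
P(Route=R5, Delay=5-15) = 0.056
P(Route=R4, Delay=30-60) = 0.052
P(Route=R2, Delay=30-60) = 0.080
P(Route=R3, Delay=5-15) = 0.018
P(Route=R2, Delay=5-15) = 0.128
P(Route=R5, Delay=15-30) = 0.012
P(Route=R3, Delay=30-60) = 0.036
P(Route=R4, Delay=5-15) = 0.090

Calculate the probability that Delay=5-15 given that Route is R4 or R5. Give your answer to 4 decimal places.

0.2829

P(Route=R4) = 0.048 + 0.090 + 0.127 + 0.052 = 0.317.
P(Route=R5) = 0.036 + 0.056 + 0.012 + 0.095 = 0.199.
P(Route ∈ {R4, R5}) = 0.317 + 0.199 = 0.516; P(Delay=5-15, Route ∈ {R4, R5}) = 0.090 + 0.056 = 0.146.
P(Delay=5-15 | Route ∈ {R4, R5}) = 0.146/0.516 = 0.2829.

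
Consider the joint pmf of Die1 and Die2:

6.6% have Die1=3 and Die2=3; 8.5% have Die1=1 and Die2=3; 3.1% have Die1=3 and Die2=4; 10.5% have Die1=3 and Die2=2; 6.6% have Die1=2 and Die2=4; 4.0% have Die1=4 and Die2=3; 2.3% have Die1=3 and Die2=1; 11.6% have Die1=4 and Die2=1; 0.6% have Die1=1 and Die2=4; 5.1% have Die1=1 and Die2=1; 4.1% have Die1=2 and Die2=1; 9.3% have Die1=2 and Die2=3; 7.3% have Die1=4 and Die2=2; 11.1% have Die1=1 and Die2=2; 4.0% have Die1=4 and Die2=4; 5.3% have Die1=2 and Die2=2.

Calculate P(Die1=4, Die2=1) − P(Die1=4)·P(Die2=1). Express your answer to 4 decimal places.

P(Die1=4) = 0.116 + 0.073 + 0.040 + 0.040 = 0.269.
P(Die2=1) = 0.051 + 0.041 + 0.023 + 0.116 = 0.231.
P(Die1=4, Die2=1) − P(Die1=4)P(Die2=1) = 0.116 − 0.269×0.231 = 0.0539.

0.0539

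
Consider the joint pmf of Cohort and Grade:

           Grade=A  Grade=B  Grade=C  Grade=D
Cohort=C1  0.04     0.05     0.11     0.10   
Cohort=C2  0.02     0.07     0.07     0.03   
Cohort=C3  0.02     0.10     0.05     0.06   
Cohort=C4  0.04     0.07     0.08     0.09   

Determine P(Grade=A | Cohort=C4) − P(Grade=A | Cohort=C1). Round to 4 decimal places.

0.0095

P(Cohort=C4) = 0.04 + 0.07 + 0.08 + 0.09 = 0.28; P(Grade=A | Cohort=C4) = 0.04/0.28 = 0.14286.
P(Cohort=C1) = 0.04 + 0.05 + 0.11 + 0.10 = 0.30; P(Grade=A | Cohort=C1) = 0.04/0.30 = 0.13333.
Difference = 0.0095.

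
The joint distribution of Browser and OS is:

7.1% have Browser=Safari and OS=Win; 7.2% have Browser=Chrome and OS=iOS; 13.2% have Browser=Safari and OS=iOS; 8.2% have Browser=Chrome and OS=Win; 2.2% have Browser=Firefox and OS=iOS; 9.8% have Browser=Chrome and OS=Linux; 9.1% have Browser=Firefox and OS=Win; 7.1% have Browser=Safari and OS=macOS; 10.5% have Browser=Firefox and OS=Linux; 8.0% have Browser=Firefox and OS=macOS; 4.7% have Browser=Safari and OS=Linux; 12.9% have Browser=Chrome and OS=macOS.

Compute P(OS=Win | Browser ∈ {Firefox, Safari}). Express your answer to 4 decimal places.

P(Browser=Firefox) = 0.091 + 0.080 + 0.105 + 0.022 = 0.298.
P(Browser=Safari) = 0.071 + 0.071 + 0.047 + 0.132 = 0.321.
P(Browser ∈ {Firefox, Safari}) = 0.298 + 0.321 = 0.619; P(OS=Win, Browser ∈ {Firefox, Safari}) = 0.091 + 0.071 = 0.162.
P(OS=Win | Browser ∈ {Firefox, Safari}) = 0.162/0.619 = 0.2617.

0.2617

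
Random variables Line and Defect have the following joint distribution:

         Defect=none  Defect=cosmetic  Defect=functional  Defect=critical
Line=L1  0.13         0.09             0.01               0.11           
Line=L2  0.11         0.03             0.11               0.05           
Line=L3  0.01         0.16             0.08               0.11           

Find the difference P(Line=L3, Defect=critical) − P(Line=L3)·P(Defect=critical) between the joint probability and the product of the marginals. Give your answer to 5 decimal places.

0.01280

P(Line=L3) = 0.01 + 0.16 + 0.08 + 0.11 = 0.36.
P(Defect=critical) = 0.11 + 0.05 + 0.11 = 0.27.
P(Line=L3, Defect=critical) − P(Line=L3)P(Defect=critical) = 0.11 − 0.36×0.27 = 0.01280.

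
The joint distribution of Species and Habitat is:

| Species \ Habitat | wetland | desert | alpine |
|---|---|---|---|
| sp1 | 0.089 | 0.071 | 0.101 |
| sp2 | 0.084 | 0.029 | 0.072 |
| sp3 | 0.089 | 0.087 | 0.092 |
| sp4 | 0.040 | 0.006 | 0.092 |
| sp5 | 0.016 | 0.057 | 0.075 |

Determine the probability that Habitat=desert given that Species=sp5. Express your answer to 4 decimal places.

0.3851

P(Species=sp5) = 0.016 + 0.057 + 0.075 = 0.148.
P(Habitat=desert | Species=sp5) = 0.057/0.148 = 0.3851.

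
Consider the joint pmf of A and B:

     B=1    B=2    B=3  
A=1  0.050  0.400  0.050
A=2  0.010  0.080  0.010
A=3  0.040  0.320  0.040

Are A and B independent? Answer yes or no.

Every cell satisfies P(A,B) = P(A)·P(B). For instance P(A=3) = 0.400, P(B=1) = 0.100, and 0.400×0.100 = 0.040 matches the joint entry. So A and B are independent.

yes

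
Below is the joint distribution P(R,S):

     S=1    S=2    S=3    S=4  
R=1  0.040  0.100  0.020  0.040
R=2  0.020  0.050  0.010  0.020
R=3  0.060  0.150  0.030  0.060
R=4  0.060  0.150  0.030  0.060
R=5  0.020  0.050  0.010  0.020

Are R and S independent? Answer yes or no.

yes

Every cell satisfies P(R,S) = P(R)·P(S). For instance P(R=5) = 0.100, P(S=2) = 0.500, and 0.100×0.500 = 0.050 matches the joint entry. So R and S are independent.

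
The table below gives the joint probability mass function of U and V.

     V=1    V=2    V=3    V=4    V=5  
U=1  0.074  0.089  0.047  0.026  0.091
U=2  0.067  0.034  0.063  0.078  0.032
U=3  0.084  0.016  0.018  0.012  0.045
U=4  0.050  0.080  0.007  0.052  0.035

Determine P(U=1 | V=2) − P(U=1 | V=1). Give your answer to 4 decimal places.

P(V=2) = 0.089 + 0.034 + 0.016 + 0.080 = 0.219; P(U=1 | V=2) = 0.089/0.219 = 0.40639.
P(V=1) = 0.074 + 0.067 + 0.084 + 0.050 = 0.275; P(U=1 | V=1) = 0.074/0.275 = 0.26909.
Difference = 0.1373.

0.1373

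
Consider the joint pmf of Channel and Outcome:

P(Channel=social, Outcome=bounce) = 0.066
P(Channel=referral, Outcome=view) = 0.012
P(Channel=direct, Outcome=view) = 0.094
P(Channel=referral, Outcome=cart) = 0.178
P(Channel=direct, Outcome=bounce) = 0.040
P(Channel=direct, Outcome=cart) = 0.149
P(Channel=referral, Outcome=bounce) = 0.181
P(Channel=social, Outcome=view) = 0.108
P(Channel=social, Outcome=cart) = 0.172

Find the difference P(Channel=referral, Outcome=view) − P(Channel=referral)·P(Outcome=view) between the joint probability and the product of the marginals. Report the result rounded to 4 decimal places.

-0.0674

P(Channel=referral) = 0.181 + 0.012 + 0.178 = 0.371.
P(Outcome=view) = 0.108 + 0.094 + 0.012 = 0.214.
P(Channel=referral, Outcome=view) − P(Channel=referral)P(Outcome=view) = 0.012 − 0.371×0.214 = -0.0674.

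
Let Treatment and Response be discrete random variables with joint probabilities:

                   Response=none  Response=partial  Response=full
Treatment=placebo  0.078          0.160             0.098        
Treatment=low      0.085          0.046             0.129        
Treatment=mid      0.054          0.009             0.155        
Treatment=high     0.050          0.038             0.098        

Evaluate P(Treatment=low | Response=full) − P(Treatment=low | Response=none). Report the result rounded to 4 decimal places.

-0.0496

P(Response=full) = 0.098 + 0.129 + 0.155 + 0.098 = 0.480; P(Treatment=low | Response=full) = 0.129/0.480 = 0.26875.
P(Response=none) = 0.078 + 0.085 + 0.054 + 0.050 = 0.267; P(Treatment=low | Response=none) = 0.085/0.267 = 0.31835.
Difference = -0.0496.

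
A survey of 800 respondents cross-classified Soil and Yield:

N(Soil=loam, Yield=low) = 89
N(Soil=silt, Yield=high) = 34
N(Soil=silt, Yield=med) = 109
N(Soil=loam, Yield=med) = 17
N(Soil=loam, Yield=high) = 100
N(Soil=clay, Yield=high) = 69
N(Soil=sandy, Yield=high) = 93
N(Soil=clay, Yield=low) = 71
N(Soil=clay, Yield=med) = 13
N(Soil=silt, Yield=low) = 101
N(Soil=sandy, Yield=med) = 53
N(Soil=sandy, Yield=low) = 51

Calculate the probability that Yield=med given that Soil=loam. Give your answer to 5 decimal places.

Total with Soil=loam: 89 + 17 + 100 = 206.
P(Yield=med | Soil=loam) = 17/206 = 0.08252.

0.08252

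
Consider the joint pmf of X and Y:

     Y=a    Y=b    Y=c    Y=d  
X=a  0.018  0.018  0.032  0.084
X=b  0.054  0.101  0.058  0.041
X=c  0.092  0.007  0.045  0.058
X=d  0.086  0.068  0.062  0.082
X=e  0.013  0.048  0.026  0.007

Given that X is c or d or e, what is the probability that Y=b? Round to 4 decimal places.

P(X=c) = 0.092 + 0.007 + 0.045 + 0.058 = 0.202.
P(X=d) = 0.086 + 0.068 + 0.062 + 0.082 = 0.298.
P(X=e) = 0.013 + 0.048 + 0.026 + 0.007 = 0.094.
P(X ∈ {c, d, e}) = 0.202 + 0.298 + 0.094 = 0.594; P(Y=b, X ∈ {c, d, e}) = 0.007 + 0.068 + 0.048 = 0.123.
P(Y=b | X ∈ {c, d, e}) = 0.123/0.594 = 0.2071.

0.2071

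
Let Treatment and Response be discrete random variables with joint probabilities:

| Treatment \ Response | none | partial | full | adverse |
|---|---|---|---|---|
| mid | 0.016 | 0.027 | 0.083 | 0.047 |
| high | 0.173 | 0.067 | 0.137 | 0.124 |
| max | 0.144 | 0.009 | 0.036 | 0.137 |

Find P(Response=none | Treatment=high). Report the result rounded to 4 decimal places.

P(Treatment=high) = 0.173 + 0.067 + 0.137 + 0.124 = 0.501.
P(Response=none | Treatment=high) = 0.173/0.501 = 0.3453.

0.3453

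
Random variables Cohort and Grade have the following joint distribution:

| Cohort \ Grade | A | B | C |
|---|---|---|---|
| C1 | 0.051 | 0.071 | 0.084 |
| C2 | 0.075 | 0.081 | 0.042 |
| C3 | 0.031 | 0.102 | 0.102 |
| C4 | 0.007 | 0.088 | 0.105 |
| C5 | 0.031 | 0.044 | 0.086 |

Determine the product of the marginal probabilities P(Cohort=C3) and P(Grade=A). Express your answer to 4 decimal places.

0.0458

P(Cohort=C3) = 0.031 + 0.102 + 0.102 = 0.235.
P(Grade=A) = 0.051 + 0.075 + 0.031 + 0.007 + 0.031 = 0.195.
Product: 0.235 × 0.195 = 0.0458.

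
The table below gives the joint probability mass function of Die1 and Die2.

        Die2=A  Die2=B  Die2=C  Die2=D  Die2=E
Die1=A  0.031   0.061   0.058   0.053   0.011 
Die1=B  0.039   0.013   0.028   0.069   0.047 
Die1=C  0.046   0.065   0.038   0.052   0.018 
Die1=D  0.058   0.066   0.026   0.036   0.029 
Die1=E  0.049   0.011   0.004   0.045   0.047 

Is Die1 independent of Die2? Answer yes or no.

no

P(Die1=B) = 0.196 and P(Die2=B) = 0.216, so their product is 0.04234, but P(Die1=B, Die2=B) = 0.013. Since these differ, Die1 and Die2 are not independent.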